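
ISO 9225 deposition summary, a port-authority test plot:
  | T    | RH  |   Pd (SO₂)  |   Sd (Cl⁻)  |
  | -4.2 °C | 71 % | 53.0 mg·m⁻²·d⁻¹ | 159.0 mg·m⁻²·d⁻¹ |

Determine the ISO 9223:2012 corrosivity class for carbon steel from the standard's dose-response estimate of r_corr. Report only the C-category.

C3

carbon steel: f(T) = +0.150·(T−10) [T≤10 °C] = -2.1300
  sulphur-dioxide contribution → 6.859 μm/a
  chloride contribution → 20.8 μm/a
  ⇒ r_corr(carbon steel) = 27.66 μm/a
27.7 μm/a falls in (25, 50] for carbon steel → category C3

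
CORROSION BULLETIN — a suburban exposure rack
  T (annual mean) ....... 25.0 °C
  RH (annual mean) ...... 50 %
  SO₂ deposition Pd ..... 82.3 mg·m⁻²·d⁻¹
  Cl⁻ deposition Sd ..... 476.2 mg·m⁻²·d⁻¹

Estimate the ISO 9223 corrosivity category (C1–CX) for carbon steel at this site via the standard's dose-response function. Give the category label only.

carbon steel: T>10 °C ⇒ hinge -0.054·(25.0−10) = -0.8100
  SO₂ term: 1.77·82.3^0.52·exp(0.02·50-0.8100) = 21.21
  Sd branch = 0.102·Sd^0.62·e^(0.033·RH+0.04·T) = 66.03 μm/a
  sum: 21.21 + 66.03 → r_corr = 87.23 μm/a
Category bounds: 80…200 μm/a bracket r_corr ⇒ C5

C5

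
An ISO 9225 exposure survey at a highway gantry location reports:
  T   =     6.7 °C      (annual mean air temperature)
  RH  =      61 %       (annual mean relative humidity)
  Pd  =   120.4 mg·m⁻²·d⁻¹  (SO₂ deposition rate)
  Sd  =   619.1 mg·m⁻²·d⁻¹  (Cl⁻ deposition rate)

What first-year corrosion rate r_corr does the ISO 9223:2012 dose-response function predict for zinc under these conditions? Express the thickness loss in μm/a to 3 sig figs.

zinc: temperature factor f = +0.038·(-3.3) = -0.1254
  Pd branch = 0.0129·Pd^0.44·e^(0.046·RH+f) = 1.55 μm/a
  Sd branch = 0.0175·Sd^0.57·e^(0.008·RH+0.085·T) = 1.966 μm/a
  r_corr = 1.55 + 1.966 = 3.516 μm/a

r_corr = 3.52 μm/a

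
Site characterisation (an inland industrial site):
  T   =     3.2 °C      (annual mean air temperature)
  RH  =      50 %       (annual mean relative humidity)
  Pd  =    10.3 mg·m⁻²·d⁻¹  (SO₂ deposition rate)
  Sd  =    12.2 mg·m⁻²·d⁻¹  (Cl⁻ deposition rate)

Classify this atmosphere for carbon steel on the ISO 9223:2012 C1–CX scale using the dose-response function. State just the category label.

carbon steel: temperature factor f = +0.150·(-6.8) = -1.0200
  Pd branch = 1.77·Pd^0.52·e^(0.02·RH+f) = 5.834 μm/a
  Cl⁻ term: 0.102·12.2^0.62·exp(0.033·50+0.04·3.2) = 2.847
  r_corr = 5.834 + 2.847 = 8.681 μm/a
ISO 9223 Table 2 (carbon steel): 1.3 < 8.68 ≤ 25 μm/a ⇒ C2

C2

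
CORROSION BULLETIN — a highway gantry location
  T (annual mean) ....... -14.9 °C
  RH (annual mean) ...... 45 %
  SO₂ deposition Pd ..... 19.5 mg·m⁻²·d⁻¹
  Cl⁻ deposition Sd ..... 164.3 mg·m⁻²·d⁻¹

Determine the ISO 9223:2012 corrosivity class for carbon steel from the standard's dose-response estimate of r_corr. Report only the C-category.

C2

carbon steel: temperature factor f = +0.150·(-24.9) = -3.7350
  SO₂ term: 1.77·19.5^0.52·exp(0.02·45-3.7350) = 0.487
  Cl⁻ term: 0.102·164.3^0.62·exp(0.033·45+0.04·-14.9) = 5.867
  sum: 0.487 + 5.867 → r_corr = 6.354 μm/a
ISO 9223 Table 2 (carbon steel): 1.3 < 6.35 ≤ 25 μm/a ⇒ C2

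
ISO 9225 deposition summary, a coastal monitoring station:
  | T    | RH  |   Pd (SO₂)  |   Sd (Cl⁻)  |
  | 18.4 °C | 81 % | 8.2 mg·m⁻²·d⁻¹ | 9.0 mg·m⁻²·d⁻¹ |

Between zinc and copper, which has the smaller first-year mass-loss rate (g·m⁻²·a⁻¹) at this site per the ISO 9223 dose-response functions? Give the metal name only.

zinc: f(T) = -0.071·(T−10) [T>10 °C] = -0.5964
  sulphur-dioxide contribution → 0.7445 μm/a
  chloride contribution → 0.5593 μm/a
  ⇒ r_corr(zinc) = 1.304 μm/a
  mass loss = 1.304 μm/a × 7.14 g/cm³ = 9.309 g·m⁻²·a⁻¹
copper: T>10 °C ⇒ hinge -0.080·(18.4−10) = -0.6720
  sulphur-dioxide contribution → 0.5566 μm/a
  chloride contribution → 0.844 μm/a
  total first-year rate 1.401 μm/a
  mass loss = 1.401 μm/a × 8.96 g/cm³ = 12.55 g·m⁻²·a⁻¹
Ordering by g·m⁻²·a⁻¹: copper (12.5) > zinc (9.31)

zinc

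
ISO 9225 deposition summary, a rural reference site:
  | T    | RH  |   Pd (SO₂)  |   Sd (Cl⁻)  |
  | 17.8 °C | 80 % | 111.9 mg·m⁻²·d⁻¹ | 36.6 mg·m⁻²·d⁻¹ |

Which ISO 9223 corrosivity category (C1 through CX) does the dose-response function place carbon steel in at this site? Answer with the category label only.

carbon steel: temperature factor f = -0.054·(7.8) = -0.4212
  SO₂ term: 1.77·111.9^0.52·exp(0.02·80-0.4212) = 66.88
  Sd branch = 0.102·Sd^0.62·e^(0.033·RH+0.04·T) = 27.15 μm/a
  r_corr = 66.88 + 27.15 = 94.03 μm/a
Category bounds: 80…200 μm/a bracket r_corr ⇒ C5

C5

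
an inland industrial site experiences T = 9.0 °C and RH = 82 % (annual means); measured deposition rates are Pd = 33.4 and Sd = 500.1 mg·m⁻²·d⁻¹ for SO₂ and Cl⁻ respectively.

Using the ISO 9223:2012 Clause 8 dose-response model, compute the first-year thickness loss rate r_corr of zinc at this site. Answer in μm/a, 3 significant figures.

zinc: f(T) = +0.038·(T−10) [T≤10 °C] = -0.0380
  sulphur-dioxide contribution → 2.528 μm/a
  chloride contribution → 2.504 μm/a
  ⇒ r_corr(zinc) = 5.032 μm/a

r_corr = 5.03 μm/a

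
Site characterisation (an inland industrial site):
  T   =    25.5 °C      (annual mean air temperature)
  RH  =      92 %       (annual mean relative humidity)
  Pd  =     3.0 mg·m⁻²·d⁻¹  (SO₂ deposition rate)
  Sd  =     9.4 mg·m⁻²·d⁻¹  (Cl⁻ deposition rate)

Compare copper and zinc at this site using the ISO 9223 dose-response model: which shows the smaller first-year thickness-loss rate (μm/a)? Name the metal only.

zinc

copper: f(T) = -0.080·(T−10) [T>10 °C] = -1.2400
  sulphur-dioxide contribution → 0.4647 μm/a
  chloride contribution → 1.797 μm/a
  total first-year rate 2.261 μm/a
zinc: temperature factor f = -0.071·(15.5) = -1.1005
  sulphur-dioxide contribution → 0.4792 μm/a
  chloride contribution → 1.145 μm/a
  total first-year rate 1.624 μm/a
Ordering by μm/a: copper (2.26) > zinc (1.62)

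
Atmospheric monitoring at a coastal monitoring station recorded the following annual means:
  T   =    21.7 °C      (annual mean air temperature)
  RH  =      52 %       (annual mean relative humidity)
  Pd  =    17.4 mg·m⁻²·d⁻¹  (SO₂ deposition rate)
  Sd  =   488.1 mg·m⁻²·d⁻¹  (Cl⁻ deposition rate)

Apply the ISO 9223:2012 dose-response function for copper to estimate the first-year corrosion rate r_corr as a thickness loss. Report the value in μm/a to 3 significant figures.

copper: T>10 °C ⇒ hinge -0.080·(21.7−10) = -0.9360
  sulphur-dioxide contribution → 0.09391 μm/a
  chloride contribution → 1.027 μm/a
  ⇒ r_corr(copper) = 1.121 μm/a

r_corr = 1.12 μm/a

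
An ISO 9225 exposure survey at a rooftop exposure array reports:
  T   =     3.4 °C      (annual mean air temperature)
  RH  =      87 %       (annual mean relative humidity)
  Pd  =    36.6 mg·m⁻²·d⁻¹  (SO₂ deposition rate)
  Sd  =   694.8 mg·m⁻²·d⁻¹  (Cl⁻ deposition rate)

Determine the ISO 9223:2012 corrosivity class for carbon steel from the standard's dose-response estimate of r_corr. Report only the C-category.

C5

carbon steel: temperature factor f = +0.150·(-6.6) = -0.9900
  SO₂ term: 1.77·36.6^0.52·exp(0.02·87-0.9900) = 24.36
  Sd branch = 0.102·Sd^0.62·e^(0.033·RH+0.04·T) = 119.3 μm/a
  sum: 24.36 + 119.3 → r_corr = 143.6 μm/a
Category bounds: 80…200 μm/a bracket r_corr ⇒ C5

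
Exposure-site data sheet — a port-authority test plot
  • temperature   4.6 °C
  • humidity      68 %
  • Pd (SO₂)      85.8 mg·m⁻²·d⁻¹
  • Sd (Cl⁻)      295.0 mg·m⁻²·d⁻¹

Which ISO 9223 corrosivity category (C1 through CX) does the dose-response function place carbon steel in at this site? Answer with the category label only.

C4

carbon steel: temperature factor f = +0.150·(-5.4) = -0.8100
  Pd branch = 1.77·Pd^0.52·e^(0.02·RH+f) = 31.06 μm/a
  Sd branch = 0.102·Sd^0.62·e^(0.033·RH+0.04·T) = 39.3 μm/a
  sum: 31.06 + 39.3 → r_corr = 70.36 μm/a
70.4 μm/a falls in (50, 80] for carbon steel → category C4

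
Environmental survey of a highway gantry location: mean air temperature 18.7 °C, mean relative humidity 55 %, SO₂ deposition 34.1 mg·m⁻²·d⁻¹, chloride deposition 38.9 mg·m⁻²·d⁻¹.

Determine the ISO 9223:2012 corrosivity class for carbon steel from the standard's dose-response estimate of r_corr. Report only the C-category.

C3

carbon steel: T>10 °C ⇒ hinge -0.054·(18.7−10) = -0.4698
  Pd branch = 1.77·Pd^0.52·e^(0.02·RH+f) = 20.83 μm/a
  Cl⁻ term: 0.102·38.9^0.62·exp(0.033·55+0.04·18.7) = 12.81
  r_corr = 20.83 + 12.81 = 33.64 μm/a
ISO 9223 Table 2 (carbon steel): 25 < 33.6 ≤ 50 μm/a ⇒ C3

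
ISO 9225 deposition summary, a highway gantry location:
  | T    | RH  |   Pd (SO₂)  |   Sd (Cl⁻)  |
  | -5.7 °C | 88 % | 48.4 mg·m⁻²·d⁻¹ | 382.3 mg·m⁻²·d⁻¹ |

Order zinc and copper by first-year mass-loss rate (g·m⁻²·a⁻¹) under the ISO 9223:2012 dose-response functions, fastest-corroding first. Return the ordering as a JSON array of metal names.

["zinc", "copper"]

zinc: temperature factor f = +0.038·(-15.7) = -0.5966
  sulphur-dioxide contribution → 2.243 μm/a
  chloride contribution → 0.6462 μm/a
  ⇒ r_corr(zinc) = 2.889 μm/a
  mass loss = 2.889 μm/a × 7.14 g/cm³ = 20.63 g·m⁻²·a⁻¹
copper: temperature factor f = +0.126·(-15.7) = -1.9782
  sulphur-dioxide contribution → 0.3615 μm/a
  chloride contribution → 0.9173 μm/a
  total first-year rate 1.279 μm/a
  mass loss = 1.279 μm/a × 8.96 g/cm³ = 11.46 g·m⁻²·a⁻¹
Ordering by g·m⁻²·a⁻¹: zinc (20.6) > copper (11.5)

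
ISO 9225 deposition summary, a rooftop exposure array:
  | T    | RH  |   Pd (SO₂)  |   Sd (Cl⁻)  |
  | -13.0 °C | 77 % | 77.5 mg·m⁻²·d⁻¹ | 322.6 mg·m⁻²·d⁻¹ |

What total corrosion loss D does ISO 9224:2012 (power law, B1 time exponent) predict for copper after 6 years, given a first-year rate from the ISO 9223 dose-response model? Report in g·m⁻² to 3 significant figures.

copper: f(T) = +0.126·(T−10) [T≤10 °C] = -2.8980
  SO₂ term: 0.0053·77.5^0.26·exp(0.059·77-2.8980) = 0.0851
  Sd branch = 0.01025·Sd^0.27·e^(0.036·RH+0.049·T) = 0.4124 μm/a
  r_corr = 0.0851 + 0.4124 = 0.4975 μm/a
Power-law: D(6) = r_corr · 6^0.667
  D(6) = 0.4975 × 6^0.667 = 0.4975 × 3.304 = 1.644 μm
  Mass loss = 1.644 μm × 8.96 g/cm³ = 14.73 g·m⁻²

D(6) = 14.7 g·m⁻²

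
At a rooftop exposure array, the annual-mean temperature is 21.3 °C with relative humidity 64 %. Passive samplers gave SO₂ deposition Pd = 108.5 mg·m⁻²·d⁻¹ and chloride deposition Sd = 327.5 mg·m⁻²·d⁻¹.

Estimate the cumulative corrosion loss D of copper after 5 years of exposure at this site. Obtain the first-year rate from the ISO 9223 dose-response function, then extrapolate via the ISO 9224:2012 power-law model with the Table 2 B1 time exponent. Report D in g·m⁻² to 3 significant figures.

D(5) = 44.8 g·m⁻²

copper: T>10 °C ⇒ hinge -0.080·(21.3−10) = -0.9040
  SO₂ term: 0.0053·108.5^0.26·exp(0.059·64-0.9040) = 0.3168
  Sd branch = 0.01025·Sd^0.27·e^(0.036·RH+0.049·T) = 1.392 μm/a
  r_corr = 0.3168 + 1.392 = 1.709 μm/a
Power-law: D(5) = r_corr · 5^0.667
  D(5) = 1.709 × 5^0.667 = 1.709 × 2.926 = 5 μm
  Mass loss = 5 μm × 8.96 g/cm³ = 44.8 g·m⁻²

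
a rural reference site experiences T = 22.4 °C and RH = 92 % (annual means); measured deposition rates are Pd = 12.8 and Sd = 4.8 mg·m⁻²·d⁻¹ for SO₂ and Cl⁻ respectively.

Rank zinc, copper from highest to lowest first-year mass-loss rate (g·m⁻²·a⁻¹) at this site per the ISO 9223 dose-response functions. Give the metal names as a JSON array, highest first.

zinc: temperature factor f = -0.071·(12.4) = -0.8804
  SO₂ term: 0.0129·12.8^0.44·exp(0.046·92-0.8804) = 1.131
  Cl⁻ term: 0.0175·4.8^0.57·exp(0.008·92+0.085·22.4) = 0.5996
  sum: 1.131 + 0.5996 → r_corr = 1.73 μm/a
  mass loss = 1.73 μm/a × 7.14 g/cm³ = 12.35 g·m⁻²·a⁻¹
copper: temperature factor f = -0.080·(12.4) = -0.9920
  SO₂ term: 0.0053·12.8^0.26·exp(0.059·92-0.9920) = 0.8683
  Sd branch = 0.01025·Sd^0.27·e^(0.036·RH+0.049·T) = 1.287 μm/a
  r_corr = 0.8683 + 1.287 = 2.156 μm/a
  mass loss = 2.156 μm/a × 8.96 g/cm³ = 19.32 g·m⁻²·a⁻¹
Ordering by g·m⁻²·a⁻¹: copper (19.3) > zinc (12.4)

["copper", "zinc"]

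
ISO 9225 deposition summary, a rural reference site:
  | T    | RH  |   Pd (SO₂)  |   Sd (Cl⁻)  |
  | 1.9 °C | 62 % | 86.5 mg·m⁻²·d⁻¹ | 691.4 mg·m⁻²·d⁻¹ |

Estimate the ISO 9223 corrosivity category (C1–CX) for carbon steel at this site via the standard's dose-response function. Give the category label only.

C4

carbon steel: f(T) = +0.150·(T−10) [T≤10 °C] = -1.2150
  SO₂ term: 1.77·86.5^0.52·exp(0.02·62-1.2150) = 18.45
  Sd branch = 0.102·Sd^0.62·e^(0.033·RH+0.04·T) = 49.07 μm/a
  sum: 18.45 + 49.07 → r_corr = 67.52 μm/a
67.5 μm/a falls in (50, 80] for carbon steel → category C4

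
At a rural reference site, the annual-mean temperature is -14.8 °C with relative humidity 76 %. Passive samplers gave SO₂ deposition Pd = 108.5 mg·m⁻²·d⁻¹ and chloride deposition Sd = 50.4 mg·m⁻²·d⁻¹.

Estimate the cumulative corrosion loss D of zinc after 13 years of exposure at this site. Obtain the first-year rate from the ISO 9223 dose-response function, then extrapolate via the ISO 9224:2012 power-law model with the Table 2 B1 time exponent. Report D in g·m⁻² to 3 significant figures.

zinc: f(T) = +0.038·(T−10) [T≤10 °C] = -0.9424
  SO₂ term: 0.0129·108.5^0.44·exp(0.046·76-0.9424) = 1.304
  Cl⁻ term: 0.0175·50.4^0.57·exp(0.008·76+0.085·-14.8) = 0.08534
  r_corr = 1.304 + 0.08534 = 1.389 μm/a
ISO 9224: D(t) = r_corr · t^b with b = 0.813 (zinc, B1)
  D(13) = 1.389 × 13^0.813 = 1.389 × 8.047 = 11.18 μm
  Mass loss = 11.18 μm × 7.14 g/cm³ = 79.81 g·m⁻²

D(13) = 79.8 g·m⁻²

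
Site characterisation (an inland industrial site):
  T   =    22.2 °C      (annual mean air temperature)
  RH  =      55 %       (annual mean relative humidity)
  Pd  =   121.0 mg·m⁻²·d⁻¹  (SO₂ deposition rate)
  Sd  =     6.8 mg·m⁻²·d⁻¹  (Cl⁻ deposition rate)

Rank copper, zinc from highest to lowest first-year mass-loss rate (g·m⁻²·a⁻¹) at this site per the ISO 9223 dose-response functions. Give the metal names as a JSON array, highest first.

["zinc", "copper"]

copper: temperature factor f = -0.080·(12.2) = -0.9760
  SO₂ term: 0.0053·121.0^0.26·exp(0.059·55-0.9760) = 0.1783
  Cl⁻ term: 0.01025·6.8^0.27·exp(0.036·55+0.049·22.2) = 0.3697
  r_corr = 0.1783 + 0.3697 = 0.548 μm/a
  mass loss = 0.548 μm/a × 8.96 g/cm³ = 4.91 g·m⁻²·a⁻¹
zinc: T>10 °C ⇒ hinge -0.071·(22.2−10) = -0.8662
  Pd branch = 0.0129·Pd^0.44·e^(0.046·RH+f) = 0.5618 μm/a
  Sd branch = 0.0175·Sd^0.57·e^(0.008·RH+0.085·T) = 0.5348 μm/a
  r_corr = 0.5618 + 0.5348 = 1.097 μm/a
  mass loss = 1.097 μm/a × 7.14 g/cm³ = 7.83 g·m⁻²·a⁻¹
Ordering by g·m⁻²·a⁻¹: zinc (7.83) > copper (4.91)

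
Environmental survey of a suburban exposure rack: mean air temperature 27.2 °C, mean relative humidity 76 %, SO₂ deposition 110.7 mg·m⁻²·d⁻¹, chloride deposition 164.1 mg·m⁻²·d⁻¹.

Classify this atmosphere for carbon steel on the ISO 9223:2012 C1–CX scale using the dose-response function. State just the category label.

carbon steel: T>10 °C ⇒ hinge -0.054·(27.2−10) = -0.9288
  SO₂ term: 1.77·110.7^0.52·exp(0.02·76-0.9288) = 36.96
  Sd branch = 0.102·Sd^0.62·e^(0.033·RH+0.04·T) = 87.84 μm/a
  sum: 36.96 + 87.84 → r_corr = 124.8 μm/a
ISO 9223 Table 2 (carbon steel): 80 < 125 ≤ 200 μm/a ⇒ C5

C5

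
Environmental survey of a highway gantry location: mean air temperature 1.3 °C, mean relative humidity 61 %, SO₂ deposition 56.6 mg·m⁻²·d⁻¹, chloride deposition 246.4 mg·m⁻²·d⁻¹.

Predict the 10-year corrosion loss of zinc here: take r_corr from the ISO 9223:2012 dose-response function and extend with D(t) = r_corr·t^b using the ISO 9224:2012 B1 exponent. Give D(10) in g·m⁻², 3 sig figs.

D(10) = 76.1 g·m⁻²

zinc: temperature factor f = +0.038·(-8.7) = -0.3306
  Pd branch = 0.0129·Pd^0.44·e^(0.046·RH+f) = 0.9055 μm/a
  Sd branch = 0.0175·Sd^0.57·e^(0.008·RH+0.085·T) = 0.7348 μm/a
  sum: 0.9055 + 0.7348 → r_corr = 1.64 μm/a
Power-law: D(10) = r_corr · 10^0.813
  D(10) = 1.64 × 10^0.813 = 1.64 × 6.501 = 10.66 μm
  Mass loss = 10.66 μm × 7.14 g/cm³ = 76.14 g·m⁻²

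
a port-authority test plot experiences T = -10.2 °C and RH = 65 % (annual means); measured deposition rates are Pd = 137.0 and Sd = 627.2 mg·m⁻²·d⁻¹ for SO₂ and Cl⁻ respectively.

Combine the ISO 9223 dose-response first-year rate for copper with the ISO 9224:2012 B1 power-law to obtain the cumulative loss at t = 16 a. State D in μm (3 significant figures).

copper: f(T) = +0.126·(T−10) [T≤10 °C] = -2.5452
  SO₂ term: 0.0053·137.0^0.26·exp(0.059·65-2.5452) = 0.06918
  Cl⁻ term: 0.01025·627.2^0.27·exp(0.036·65+0.049·-10.2) = 0.3675
  r_corr = 0.06918 + 0.3675 = 0.4366 μm/a
ISO 9224: D(t) = r_corr · t^b with b = 0.667 (copper, B1)
  D(16) = 0.4366 × 16^0.667 = 0.4366 × 6.355 = 2.775 μm

D(16) = 2.78 μm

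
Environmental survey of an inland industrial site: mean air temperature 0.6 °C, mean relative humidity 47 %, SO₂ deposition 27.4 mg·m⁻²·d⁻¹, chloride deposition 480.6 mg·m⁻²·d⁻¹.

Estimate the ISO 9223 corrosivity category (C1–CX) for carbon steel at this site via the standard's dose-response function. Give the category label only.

carbon steel: f(T) = +0.150·(T−10) [T≤10 °C] = -1.4100
  SO₂ term: 1.77·27.4^0.52·exp(0.02·47-1.4100) = 6.187
  Sd branch = 0.102·Sd^0.62·e^(0.033·RH+0.04·T) = 22.66 μm/a
  sum: 6.187 + 22.66 → r_corr = 28.85 μm/a
Category bounds: 25…50 μm/a bracket r_corr ⇒ C3

C3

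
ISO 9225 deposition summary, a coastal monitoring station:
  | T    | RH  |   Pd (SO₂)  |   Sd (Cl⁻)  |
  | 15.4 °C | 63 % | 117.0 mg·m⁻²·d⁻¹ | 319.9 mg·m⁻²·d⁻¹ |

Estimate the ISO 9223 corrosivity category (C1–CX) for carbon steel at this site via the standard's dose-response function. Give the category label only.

carbon steel: T>10 °C ⇒ hinge -0.054·(15.4−10) = -0.2916
  Pd branch = 1.77·Pd^0.52·e^(0.02·RH+f) = 55.46 μm/a
  Sd branch = 0.102·Sd^0.62·e^(0.033·RH+0.04·T) = 53.97 μm/a
  r_corr = 55.46 + 53.97 = 109.4 μm/a
ISO 9223 Table 2 (carbon steel): 80 < 109 ≤ 200 μm/a ⇒ C5

C5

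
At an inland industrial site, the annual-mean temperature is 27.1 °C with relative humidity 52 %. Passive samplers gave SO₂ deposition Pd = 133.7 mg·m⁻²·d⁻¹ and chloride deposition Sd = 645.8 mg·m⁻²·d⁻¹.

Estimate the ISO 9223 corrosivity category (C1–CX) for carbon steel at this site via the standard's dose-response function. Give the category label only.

C5

carbon steel: temperature factor f = -0.054·(17.1) = -0.9234
  sulphur-dioxide contribution → 25.36 μm/a
  chloride contribution → 92.66 μm/a
  total first-year rate 118 μm/a
Category bounds: 80…200 μm/a bracket r_corr ⇒ C5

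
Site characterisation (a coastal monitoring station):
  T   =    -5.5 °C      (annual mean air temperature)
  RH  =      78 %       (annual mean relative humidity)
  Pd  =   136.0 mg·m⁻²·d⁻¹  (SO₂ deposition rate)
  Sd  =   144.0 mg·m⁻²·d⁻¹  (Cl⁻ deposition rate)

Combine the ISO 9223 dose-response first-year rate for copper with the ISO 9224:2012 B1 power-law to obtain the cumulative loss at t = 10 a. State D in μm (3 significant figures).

copper: temperature factor f = +0.126·(-15.5) = -1.9530
  sulphur-dioxide contribution → 0.2688 μm/a
  chloride contribution → 0.4965 μm/a
  total first-year rate 0.7653 μm/a
Power-law: D(10) = r_corr · 10^0.667
  D(10) = 0.7653 × 10^0.667 = 0.7653 × 4.645 = 3.555 μm

D(10) = 3.56 μm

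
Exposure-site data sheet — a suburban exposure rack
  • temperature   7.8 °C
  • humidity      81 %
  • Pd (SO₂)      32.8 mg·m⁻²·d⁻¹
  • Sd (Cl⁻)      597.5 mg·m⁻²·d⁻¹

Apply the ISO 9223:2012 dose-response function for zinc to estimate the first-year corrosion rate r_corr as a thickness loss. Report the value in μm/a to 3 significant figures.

r_corr = 4.77 μm/a

zinc: temperature factor f = +0.038·(-2.2) = -0.0836
  Pd branch = 0.0129·Pd^0.44·e^(0.046·RH+f) = 2.288 μm/a
  Sd branch = 0.0175·Sd^0.57·e^(0.008·RH+0.085·T) = 2.483 μm/a
  sum: 2.288 + 2.483 → r_corr = 4.771 μm/a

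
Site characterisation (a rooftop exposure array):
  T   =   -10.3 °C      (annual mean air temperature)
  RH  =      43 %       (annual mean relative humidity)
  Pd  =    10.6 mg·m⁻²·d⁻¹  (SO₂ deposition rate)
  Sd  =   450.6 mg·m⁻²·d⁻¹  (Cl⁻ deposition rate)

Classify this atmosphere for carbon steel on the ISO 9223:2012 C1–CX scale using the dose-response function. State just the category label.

C2

carbon steel: T≤10 °C ⇒ hinge +0.150·(-10.3−10) = -3.0450
  sulphur-dioxide contribution → 0.6795 μm/a
  chloride contribution → 12.34 μm/a
  ⇒ r_corr(carbon steel) = 13.02 μm/a
ISO 9223 Table 2 (carbon steel): 1.3 < 13 ≤ 25 μm/a ⇒ C2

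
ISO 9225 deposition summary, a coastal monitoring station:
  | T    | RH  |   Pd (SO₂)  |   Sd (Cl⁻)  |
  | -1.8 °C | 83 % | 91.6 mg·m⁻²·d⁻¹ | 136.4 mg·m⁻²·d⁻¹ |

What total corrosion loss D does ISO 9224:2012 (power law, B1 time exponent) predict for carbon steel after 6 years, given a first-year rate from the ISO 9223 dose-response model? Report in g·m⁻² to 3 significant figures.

carbon steel: T≤10 °C ⇒ hinge +0.150·(-1.8−10) = -1.7700
  sulphur-dioxide contribution → 16.61 μm/a
  chloride contribution → 30.93 μm/a
  total first-year rate 47.55 μm/a
Power-law: D(6) = r_corr · 6^0.523
  D(6) = 47.55 × 6^0.523 = 47.55 × 2.553 = 121.4 μm
  Mass loss = 121.4 μm × 7.85 g/cm³ = 952.7 g·m⁻²

D(6) = 953 g·m⁻²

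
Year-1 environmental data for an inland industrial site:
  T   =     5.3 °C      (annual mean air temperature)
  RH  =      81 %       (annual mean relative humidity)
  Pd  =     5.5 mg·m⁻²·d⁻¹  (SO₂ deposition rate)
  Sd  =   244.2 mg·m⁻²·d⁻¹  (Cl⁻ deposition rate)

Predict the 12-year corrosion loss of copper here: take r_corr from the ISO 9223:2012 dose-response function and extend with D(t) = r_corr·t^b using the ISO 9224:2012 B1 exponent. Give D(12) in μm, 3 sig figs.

copper: temperature factor f = +0.126·(-4.7) = -0.5922
  Pd branch = 0.0053·Pd^0.26·e^(0.059·RH+f) = 0.5433 μm/a
  Sd branch = 0.01025·Sd^0.27·e^(0.036·RH+0.049·T) = 1.083 μm/a
  sum: 0.5433 + 1.083 → r_corr = 1.626 μm/a
ISO 9224: D(t) = r_corr · t^b with b = 0.667 (copper, B1)
  D(12) = 1.626 × 12^0.667 = 1.626 × 5.246 = 8.531 μm

D(12) = 8.53 μm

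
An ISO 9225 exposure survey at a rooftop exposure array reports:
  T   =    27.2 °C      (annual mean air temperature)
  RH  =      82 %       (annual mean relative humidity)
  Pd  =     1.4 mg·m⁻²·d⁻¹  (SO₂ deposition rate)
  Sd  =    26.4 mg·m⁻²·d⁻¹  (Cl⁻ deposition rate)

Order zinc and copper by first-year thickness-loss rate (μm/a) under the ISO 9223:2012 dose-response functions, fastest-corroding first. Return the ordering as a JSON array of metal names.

zinc: f(T) = -0.071·(T−10) [T>10 °C] = -1.2212
  Pd branch = 0.0129·Pd^0.44·e^(0.046·RH+f) = 0.1917 μm/a
  Sd branch = 0.0175·Sd^0.57·e^(0.008·RH+0.085·T) = 2.2 μm/a
  r_corr = 0.1917 + 2.2 = 2.391 μm/a
copper: T>10 °C ⇒ hinge -0.080·(27.2−10) = -1.3760
  Pd branch = 0.0053·Pd^0.26·e^(0.059·RH+f) = 0.1844 μm/a
  Sd branch = 0.01025·Sd^0.27·e^(0.036·RH+0.049·T) = 1.801 μm/a
  r_corr = 0.1844 + 1.801 = 1.985 μm/a
Ordering by μm/a: zinc (2.39) > copper (1.99)

["zinc", "copper"]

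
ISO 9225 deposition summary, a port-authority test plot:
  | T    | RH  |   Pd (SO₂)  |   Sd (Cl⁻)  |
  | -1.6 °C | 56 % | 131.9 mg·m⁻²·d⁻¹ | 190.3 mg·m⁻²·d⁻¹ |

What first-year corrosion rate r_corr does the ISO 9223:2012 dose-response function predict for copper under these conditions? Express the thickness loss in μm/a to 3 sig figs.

r_corr = 0.413 μm/a

copper: T≤10 °C ⇒ hinge +0.126·(-1.6−10) = -1.4616
  SO₂ term: 0.0053·131.9^0.26·exp(0.059·56-1.4616) = 0.119
  Sd branch = 0.01025·Sd^0.27·e^(0.036·RH+0.049·T) = 0.2935 μm/a
  r_corr = 0.119 + 0.2935 = 0.4126 μm/a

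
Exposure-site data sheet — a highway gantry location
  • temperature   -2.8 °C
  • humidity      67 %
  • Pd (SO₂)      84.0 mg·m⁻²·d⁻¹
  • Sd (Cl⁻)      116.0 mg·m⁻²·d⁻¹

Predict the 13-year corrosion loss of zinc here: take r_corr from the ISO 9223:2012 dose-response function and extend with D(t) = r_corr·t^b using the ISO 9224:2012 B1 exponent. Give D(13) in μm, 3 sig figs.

zinc: T≤10 °C ⇒ hinge +0.038·(-2.8−10) = -0.4864
  Pd branch = 0.0129·Pd^0.44·e^(0.046·RH+f) = 1.215 μm/a
  Cl⁻ term: 0.0175·116.0^0.57·exp(0.008·67+0.085·-2.8) = 0.3542
  r_corr = 1.215 + 0.3542 = 1.569 μm/a
Long-term exponent b (ISO 9224 Table 2, B1) = 0.813
  D(13) = 1.569 × 13^0.813 = 1.569 × 8.047 = 12.63 μm

D(13) = 12.6 μm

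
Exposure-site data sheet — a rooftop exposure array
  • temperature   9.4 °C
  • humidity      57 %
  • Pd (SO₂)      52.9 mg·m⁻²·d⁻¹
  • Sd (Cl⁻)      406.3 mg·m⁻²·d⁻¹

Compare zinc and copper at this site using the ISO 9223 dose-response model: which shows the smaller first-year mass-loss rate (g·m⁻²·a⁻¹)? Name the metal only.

copper

zinc: T≤10 °C ⇒ hinge +0.038·(9.4−10) = -0.0228
  sulphur-dioxide contribution → 0.9948 μm/a
  chloride contribution → 1.884 μm/a
  total first-year rate 2.879 μm/a
  mass loss = 2.879 μm/a × 7.14 g/cm³ = 20.56 g·m⁻²·a⁻¹
copper: f(T) = +0.126·(T−10) [T≤10 °C] = -0.0756
  sulphur-dioxide contribution → 0.3982 μm/a
  chloride contribution → 0.6402 μm/a
  ⇒ r_corr(copper) = 1.038 μm/a
  mass loss = 1.038 μm/a × 8.96 g/cm³ = 9.304 g·m⁻²·a⁻¹
Ordering by g·m⁻²·a⁻¹: zinc (20.6) > copper (9.3)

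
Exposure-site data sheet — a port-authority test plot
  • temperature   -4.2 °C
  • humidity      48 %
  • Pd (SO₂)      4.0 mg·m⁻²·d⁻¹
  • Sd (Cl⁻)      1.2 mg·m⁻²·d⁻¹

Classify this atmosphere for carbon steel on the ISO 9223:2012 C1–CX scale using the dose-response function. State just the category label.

C2

carbon steel: T≤10 °C ⇒ hinge +0.150·(-4.2−10) = -2.1300
  Pd branch = 1.77·Pd^0.52·e^(0.02·RH+f) = 1.13 μm/a
  Cl⁻ term: 0.102·1.2^0.62·exp(0.033·48+0.04·-4.2) = 0.4706
  r_corr = 1.13 + 0.4706 = 1.6 μm/a
1.6 μm/a falls in (1.3, 25] for carbon steel → category C2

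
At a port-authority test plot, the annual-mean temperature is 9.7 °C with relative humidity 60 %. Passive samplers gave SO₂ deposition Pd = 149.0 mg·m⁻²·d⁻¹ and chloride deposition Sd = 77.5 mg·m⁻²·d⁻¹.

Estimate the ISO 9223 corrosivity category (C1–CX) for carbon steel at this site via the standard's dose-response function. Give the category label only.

C5

carbon steel: T≤10 °C ⇒ hinge +0.150·(9.7−10) = -0.0450
  Pd branch = 1.77·Pd^0.52·e^(0.02·RH+f) = 75.79 μm/a
  Sd branch = 0.102·Sd^0.62·e^(0.033·RH+0.04·T) = 16.16 μm/a
  sum: 75.79 + 16.16 → r_corr = 91.95 μm/a
ISO 9223 Table 2 (carbon steel): 80 < 92 ≤ 200 μm/a ⇒ C5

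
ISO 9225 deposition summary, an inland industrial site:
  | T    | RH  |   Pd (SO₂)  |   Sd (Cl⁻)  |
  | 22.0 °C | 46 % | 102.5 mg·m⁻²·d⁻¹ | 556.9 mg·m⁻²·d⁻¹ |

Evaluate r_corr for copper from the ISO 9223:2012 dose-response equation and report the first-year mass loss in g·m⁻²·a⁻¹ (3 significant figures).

copper: T>10 °C ⇒ hinge -0.080·(22.0−10) = -0.9600
  Pd branch = 0.0053·Pd^0.26·e^(0.059·RH+f) = 0.1021 μm/a
  Sd branch = 0.01025·Sd^0.27·e^(0.036·RH+0.049·T) = 0.8699 μm/a
  r_corr = 0.1021 + 0.8699 = 0.9719 μm/a
Convert to mass loss: 0.9719 μm/a × 8.96 g/cm³ = 8.708 g·m⁻²·a⁻¹

r_corr = 8.71 g·m⁻²·a⁻¹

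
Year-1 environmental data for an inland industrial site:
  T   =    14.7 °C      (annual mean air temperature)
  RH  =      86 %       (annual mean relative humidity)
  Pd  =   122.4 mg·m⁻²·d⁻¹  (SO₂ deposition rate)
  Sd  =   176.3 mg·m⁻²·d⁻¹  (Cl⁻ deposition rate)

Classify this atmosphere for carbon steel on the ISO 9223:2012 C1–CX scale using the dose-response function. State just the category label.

carbon steel: temperature factor f = -0.054·(4.7) = -0.2538
  SO₂ term: 1.77·122.4^0.52·exp(0.02·86-0.2538) = 93.41
  Sd branch = 0.102·Sd^0.62·e^(0.033·RH+0.04·T) = 77.48 μm/a
  r_corr = 93.41 + 77.48 = 170.9 μm/a
Category bounds: 80…200 μm/a bracket r_corr ⇒ C5

C5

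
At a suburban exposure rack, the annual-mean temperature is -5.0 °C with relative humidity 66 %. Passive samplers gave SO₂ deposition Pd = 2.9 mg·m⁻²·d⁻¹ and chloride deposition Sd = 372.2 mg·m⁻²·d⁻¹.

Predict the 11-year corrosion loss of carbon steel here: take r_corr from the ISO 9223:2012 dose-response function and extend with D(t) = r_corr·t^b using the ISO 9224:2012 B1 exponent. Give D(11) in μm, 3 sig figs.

D(11) = 106 μm

carbon steel: f(T) = +0.150·(T−10) [T≤10 °C] = -2.2500
  Pd branch = 1.77·Pd^0.52·e^(0.02·RH+f) = 1.215 μm/a
  Sd branch = 0.102·Sd^0.62·e^(0.033·RH+0.04·T) = 28.94 μm/a
  r_corr = 1.215 + 28.94 = 30.16 μm/a
Long-term exponent b (ISO 9224 Table 2, B1) = 0.523
  D(11) = 30.16 × 11^0.523 = 30.16 × 3.505 = 105.7 μm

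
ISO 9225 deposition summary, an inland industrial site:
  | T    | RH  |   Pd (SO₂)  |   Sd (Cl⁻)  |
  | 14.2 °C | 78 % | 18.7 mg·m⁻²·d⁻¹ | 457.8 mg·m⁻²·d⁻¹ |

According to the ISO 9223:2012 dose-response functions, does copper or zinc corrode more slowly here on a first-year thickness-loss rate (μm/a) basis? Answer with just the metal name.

copper

copper: temperature factor f = -0.080·(4.2) = -0.3360
  Pd branch = 0.0053·Pd^0.26·e^(0.059·RH+f) = 0.8085 μm/a
  Cl⁻ term: 0.01025·457.8^0.27·exp(0.036·78+0.049·14.2) = 1.782
  sum: 0.8085 + 1.782 → r_corr = 2.59 μm/a
zinc: T>10 °C ⇒ hinge -0.071·(14.2−10) = -0.2982
  SO₂ term: 0.0129·18.7^0.44·exp(0.046·78-0.2982) = 1.256
  Cl⁻ term: 0.0175·457.8^0.57·exp(0.008·78+0.085·14.2) = 3.588
  r_corr = 1.256 + 3.588 = 4.844 μm/a
Ordering by μm/a: zinc (4.84) > copper (2.59)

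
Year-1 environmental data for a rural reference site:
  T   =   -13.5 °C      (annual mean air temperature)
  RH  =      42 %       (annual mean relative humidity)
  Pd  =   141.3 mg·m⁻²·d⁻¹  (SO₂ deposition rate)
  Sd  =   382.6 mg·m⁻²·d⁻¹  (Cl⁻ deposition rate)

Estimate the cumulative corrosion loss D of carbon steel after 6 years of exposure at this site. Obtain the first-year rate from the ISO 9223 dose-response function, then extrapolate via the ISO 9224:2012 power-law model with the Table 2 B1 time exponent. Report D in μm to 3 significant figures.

D(6) = 28.3 μm

carbon steel: T≤10 °C ⇒ hinge +0.150·(-13.5−10) = -3.5250
  sulphur-dioxide contribution → 1.585 μm/a
  chloride contribution → 9.491 μm/a
  total first-year rate 11.08 μm/a
Power-law: D(6) = r_corr · 6^0.523
  D(6) = 11.08 × 6^0.523 = 11.08 × 2.553 = 28.27 μm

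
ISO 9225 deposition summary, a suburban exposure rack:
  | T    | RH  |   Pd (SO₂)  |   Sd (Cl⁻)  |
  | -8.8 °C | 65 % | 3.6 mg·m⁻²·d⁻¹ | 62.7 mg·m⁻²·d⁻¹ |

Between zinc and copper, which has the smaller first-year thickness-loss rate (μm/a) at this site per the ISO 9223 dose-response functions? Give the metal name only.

zinc: f(T) = +0.038·(T−10) [T≤10 °C] = -0.7144
  Pd branch = 0.0129·Pd^0.44·e^(0.046·RH+f) = 0.2206 μm/a
  Cl⁻ term: 0.0175·62.7^0.57·exp(0.008·65+0.085·-8.8) = 0.1474
  r_corr = 0.2206 + 0.1474 = 0.368 μm/a
copper: temperature factor f = +0.126·(-18.8) = -2.3688
  SO₂ term: 0.0053·3.6^0.26·exp(0.059·65-2.3688) = 0.03204
  Sd branch = 0.01025·Sd^0.27·e^(0.036·RH+0.049·T) = 0.2113 μm/a
  sum: 0.03204 + 0.2113 → r_corr = 0.2434 μm/a
Ordering by μm/a: zinc (0.368) > copper (0.243)

copper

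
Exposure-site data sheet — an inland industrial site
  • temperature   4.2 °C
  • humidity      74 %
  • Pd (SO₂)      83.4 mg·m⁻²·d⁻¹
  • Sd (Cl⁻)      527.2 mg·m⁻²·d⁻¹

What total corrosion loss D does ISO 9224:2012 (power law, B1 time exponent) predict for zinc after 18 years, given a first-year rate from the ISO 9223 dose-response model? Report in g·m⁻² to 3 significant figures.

zinc: T≤10 °C ⇒ hinge +0.038·(4.2−10) = -0.2204
  Pd branch = 0.0129·Pd^0.44·e^(0.046·RH+f) = 2.18 μm/a
  Cl⁻ term: 0.0175·527.2^0.57·exp(0.008·74+0.085·4.2) = 1.61
  r_corr = 2.18 + 1.61 = 3.79 μm/a
ISO 9224: D(t) = r_corr · t^b with b = 0.813 (zinc, B1)
  D(18) = 3.79 × 18^0.813 = 3.79 × 10.48 = 39.73 μm
  Mass loss = 39.73 μm × 7.14 g/cm³ = 283.7 g·m⁻²

D(18) = 284 g·m⁻²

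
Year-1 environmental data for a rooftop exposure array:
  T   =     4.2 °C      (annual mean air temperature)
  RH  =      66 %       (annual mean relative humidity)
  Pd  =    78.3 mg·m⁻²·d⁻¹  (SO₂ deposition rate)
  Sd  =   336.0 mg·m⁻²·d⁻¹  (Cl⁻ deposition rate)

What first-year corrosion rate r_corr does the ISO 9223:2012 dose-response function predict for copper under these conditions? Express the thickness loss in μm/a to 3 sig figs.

r_corr = 1.04 μm/a

copper: T≤10 °C ⇒ hinge +0.126·(4.2−10) = -0.7308
  sulphur-dioxide contribution → 0.3894 μm/a
  chloride contribution → 0.6518 μm/a
  total first-year rate 1.041 μm/a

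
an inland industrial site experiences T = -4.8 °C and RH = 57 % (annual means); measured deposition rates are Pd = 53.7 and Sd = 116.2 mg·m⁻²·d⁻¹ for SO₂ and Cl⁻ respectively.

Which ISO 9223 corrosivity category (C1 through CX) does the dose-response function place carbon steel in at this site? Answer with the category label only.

carbon steel: temperature factor f = +0.150·(-14.8) = -2.2200
  SO₂ term: 1.77·53.7^0.52·exp(0.02·57-2.2200) = 4.77
  Sd branch = 0.102·Sd^0.62·e^(0.033·RH+0.04·T) = 10.53 μm/a
  r_corr = 4.77 + 10.53 = 15.3 μm/a
15.3 μm/a falls in (1.3, 25] for carbon steel → category C2

C2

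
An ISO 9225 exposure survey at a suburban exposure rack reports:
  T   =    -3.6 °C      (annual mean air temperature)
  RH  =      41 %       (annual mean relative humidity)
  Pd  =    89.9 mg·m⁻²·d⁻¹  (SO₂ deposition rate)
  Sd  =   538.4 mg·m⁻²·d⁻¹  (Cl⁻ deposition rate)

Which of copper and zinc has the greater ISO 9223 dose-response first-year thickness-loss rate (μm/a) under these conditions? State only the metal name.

copper: T≤10 °C ⇒ hinge +0.126·(-3.6−10) = -1.7136
  sulphur-dioxide contribution → 0.03456 μm/a
  chloride contribution → 0.2054 μm/a
  ⇒ r_corr(copper) = 0.2399 μm/a
zinc: f(T) = +0.038·(T−10) [T≤10 °C] = -0.5168
  sulphur-dioxide contribution → 0.3672 μm/a
  chloride contribution → 0.6446 μm/a
  total first-year rate 1.012 μm/a
Ordering by μm/a: zinc (1.01) > copper (0.24)

zinc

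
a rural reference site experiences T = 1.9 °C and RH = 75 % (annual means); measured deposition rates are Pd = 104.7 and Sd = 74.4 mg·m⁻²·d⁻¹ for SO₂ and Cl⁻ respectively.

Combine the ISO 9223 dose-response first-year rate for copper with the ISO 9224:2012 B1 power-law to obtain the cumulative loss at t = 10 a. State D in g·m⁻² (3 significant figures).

copper: temperature factor f = +0.126·(-8.1) = -1.0206
  Pd branch = 0.0053·Pd^0.26·e^(0.059·RH+f) = 0.5345 μm/a
  Sd branch = 0.01025·Sd^0.27·e^(0.036·RH+0.049·T) = 0.5359 μm/a
  r_corr = 0.5345 + 0.5359 = 1.07 μm/a
Power-law: D(10) = r_corr · 10^0.667
  D(10) = 1.07 × 10^0.667 = 1.07 × 4.645 = 4.972 μm
  Mass loss = 4.972 μm × 8.96 g/cm³ = 44.55 g·m⁻²

D(10) = 44.6 g·m⁻²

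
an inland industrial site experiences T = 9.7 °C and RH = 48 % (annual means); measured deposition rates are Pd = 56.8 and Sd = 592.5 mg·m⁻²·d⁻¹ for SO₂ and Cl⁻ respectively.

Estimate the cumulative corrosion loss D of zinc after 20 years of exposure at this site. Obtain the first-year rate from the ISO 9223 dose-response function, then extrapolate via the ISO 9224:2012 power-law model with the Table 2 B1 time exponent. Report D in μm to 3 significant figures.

zinc: temperature factor f = +0.038·(-0.3) = -0.0114
  Pd branch = 0.0129·Pd^0.44·e^(0.046·RH+f) = 0.6862 μm/a
  Cl⁻ term: 0.0175·592.5^0.57·exp(0.008·48+0.085·9.7) = 2.23
  r_corr = 0.6862 + 2.23 = 2.916 μm/a
Power-law: D(20) = r_corr · 20^0.813
  D(20) = 2.916 × 20^0.813 = 2.916 × 11.42 = 33.31 μm

D(20) = 33.3 μm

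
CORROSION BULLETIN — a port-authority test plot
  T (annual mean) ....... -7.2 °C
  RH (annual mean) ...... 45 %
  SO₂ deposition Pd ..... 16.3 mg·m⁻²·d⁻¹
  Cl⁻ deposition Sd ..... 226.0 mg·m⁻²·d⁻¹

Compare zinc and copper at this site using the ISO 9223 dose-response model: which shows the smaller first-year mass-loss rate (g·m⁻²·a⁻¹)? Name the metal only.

copper

zinc: temperature factor f = +0.038·(-17.2) = -0.6536
  sulphur-dioxide contribution → 0.1816 μm/a
  chloride contribution → 0.2988 μm/a
  ⇒ r_corr(zinc) = 0.4804 μm/a
  mass loss = 0.4804 μm/a × 7.14 g/cm³ = 3.43 g·m⁻²·a⁻¹
copper: T≤10 °C ⇒ hinge +0.126·(-7.2−10) = -2.1672
  sulphur-dioxide contribution → 0.01784 μm/a
  chloride contribution → 0.1573 μm/a
  total first-year rate 0.1751 μm/a
  mass loss = 0.1751 μm/a × 8.96 g/cm³ = 1.569 g·m⁻²·a⁻¹
Ordering by g·m⁻²·a⁻¹: zinc (3.43) > copper (1.57)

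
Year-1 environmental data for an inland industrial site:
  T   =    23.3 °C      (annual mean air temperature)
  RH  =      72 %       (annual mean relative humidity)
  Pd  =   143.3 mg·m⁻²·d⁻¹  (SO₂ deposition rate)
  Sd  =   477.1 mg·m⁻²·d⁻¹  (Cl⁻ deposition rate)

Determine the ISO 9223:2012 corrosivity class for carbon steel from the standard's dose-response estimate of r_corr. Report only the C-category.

C5

carbon steel: temperature factor f = -0.054·(13.3) = -0.7182
  SO₂ term: 1.77·143.3^0.52·exp(0.02·72-0.7182) = 48.16
  Sd branch = 0.102·Sd^0.62·e^(0.033·RH+0.04·T) = 127.6 μm/a
  sum: 48.16 + 127.6 → r_corr = 175.8 μm/a
ISO 9223 Table 2 (carbon steel): 80 < 176 ≤ 200 μm/a ⇒ C5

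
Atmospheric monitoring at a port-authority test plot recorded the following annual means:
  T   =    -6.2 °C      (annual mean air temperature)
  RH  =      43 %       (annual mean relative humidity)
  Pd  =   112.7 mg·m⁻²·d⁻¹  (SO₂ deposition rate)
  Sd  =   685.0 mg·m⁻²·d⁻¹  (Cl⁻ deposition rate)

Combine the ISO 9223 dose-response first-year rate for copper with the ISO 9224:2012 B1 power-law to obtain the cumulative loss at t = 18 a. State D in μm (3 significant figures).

D(18) = 1.63 μm

copper: T≤10 °C ⇒ hinge +0.126·(-6.2−10) = -2.0412
  sulphur-dioxide contribution → 0.02972 μm/a
  chloride contribution → 0.2074 μm/a
  ⇒ r_corr(copper) = 0.2371 μm/a
ISO 9224: D(t) = r_corr · t^b with b = 0.667 (copper, B1)
  D(18) = 0.2371 × 18^0.667 = 0.2371 × 6.875 = 1.63 μm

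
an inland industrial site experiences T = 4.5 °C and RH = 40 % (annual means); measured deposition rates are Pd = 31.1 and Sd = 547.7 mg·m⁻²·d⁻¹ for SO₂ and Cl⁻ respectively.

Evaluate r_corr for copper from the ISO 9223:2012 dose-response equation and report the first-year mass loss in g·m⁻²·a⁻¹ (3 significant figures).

copper: T≤10 °C ⇒ hinge +0.126·(4.5−10) = -0.6930
  SO₂ term: 0.0053·31.1^0.26·exp(0.059·40-0.6930) = 0.06861
  Cl⁻ term: 0.01025·547.7^0.27·exp(0.036·40+0.049·4.5) = 0.296
  sum: 0.06861 + 0.296 → r_corr = 0.3646 μm/a
Convert to mass loss: 0.3646 μm/a × 8.96 g/cm³ = 3.267 g·m⁻²·a⁻¹

r_corr = 3.27 g·m⁻²·a⁻¹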